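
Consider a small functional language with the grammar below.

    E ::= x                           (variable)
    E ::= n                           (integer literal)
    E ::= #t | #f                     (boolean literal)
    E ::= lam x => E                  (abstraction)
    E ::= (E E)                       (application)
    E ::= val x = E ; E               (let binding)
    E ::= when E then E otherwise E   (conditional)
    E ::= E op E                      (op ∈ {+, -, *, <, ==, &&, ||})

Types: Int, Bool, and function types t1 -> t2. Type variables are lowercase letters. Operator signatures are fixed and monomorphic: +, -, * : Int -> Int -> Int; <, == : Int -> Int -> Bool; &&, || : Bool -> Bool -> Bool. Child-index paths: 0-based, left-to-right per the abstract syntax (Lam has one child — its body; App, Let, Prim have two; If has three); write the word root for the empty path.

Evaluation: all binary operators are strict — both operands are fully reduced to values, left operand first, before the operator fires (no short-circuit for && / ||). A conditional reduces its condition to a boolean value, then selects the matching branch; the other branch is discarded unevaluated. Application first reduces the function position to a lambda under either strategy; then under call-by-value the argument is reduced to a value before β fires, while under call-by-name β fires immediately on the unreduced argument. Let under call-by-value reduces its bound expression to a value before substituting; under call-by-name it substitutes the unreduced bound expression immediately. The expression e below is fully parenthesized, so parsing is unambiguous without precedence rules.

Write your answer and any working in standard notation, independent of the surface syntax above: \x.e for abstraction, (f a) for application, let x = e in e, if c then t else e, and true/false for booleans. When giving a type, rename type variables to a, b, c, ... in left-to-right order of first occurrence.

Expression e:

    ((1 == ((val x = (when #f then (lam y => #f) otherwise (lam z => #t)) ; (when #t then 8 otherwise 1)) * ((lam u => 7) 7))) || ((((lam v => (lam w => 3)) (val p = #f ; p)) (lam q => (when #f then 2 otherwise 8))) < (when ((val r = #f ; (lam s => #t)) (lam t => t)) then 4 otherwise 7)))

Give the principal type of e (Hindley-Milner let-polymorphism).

Trace:
  unify Int ~ Int
  unify Bool ~ Bool
\y._ : a -> Bool
\z._ : b -> Bool
  unify a -> Bool ~ b -> Bool
  unify a ~ b
  unify Bool ~ Bool
let x : forall. b -> Bool
  unify Bool ~ Bool
  unify Int ~ Int
  unify Int ~ Int
\u._ : c -> Int
  unify c -> Int ~ Int -> d
  unify c ~ Int
  unify Int ~ d
_ _ : Int
  unify Int ~ Int
  unify Int ~ Int
  unify Bool ~ Bool
\w._ : f -> Int
\v._ : e -> f -> Int
let p : Bool
p : Bool
  unify e -> f -> Int ~ Bool -> g
  unify e ~ Bool
  unify f -> Int ~ g
_ _ : f -> Int
  unify Bool ~ Bool
  unify Int ~ Int
\q._ : h -> Int
  unify f -> Int ~ (h -> Int) -> i
  unify f ~ h -> Int
  unify Int ~ i
_ _ : Int
  unify Int ~ Int
let r : Bool
\s._ : j -> Bool
t : k
\t._ : k -> k
  unify j -> Bool ~ (k -> k) -> l
  unify j ~ k -> k
  unify Bool ~ l
_ _ : Bool
  unify Bool ~ Bool
  unify Int ~ Int
  unify Int ~ Int
  unify Bool ~ Bool

Answer: Bool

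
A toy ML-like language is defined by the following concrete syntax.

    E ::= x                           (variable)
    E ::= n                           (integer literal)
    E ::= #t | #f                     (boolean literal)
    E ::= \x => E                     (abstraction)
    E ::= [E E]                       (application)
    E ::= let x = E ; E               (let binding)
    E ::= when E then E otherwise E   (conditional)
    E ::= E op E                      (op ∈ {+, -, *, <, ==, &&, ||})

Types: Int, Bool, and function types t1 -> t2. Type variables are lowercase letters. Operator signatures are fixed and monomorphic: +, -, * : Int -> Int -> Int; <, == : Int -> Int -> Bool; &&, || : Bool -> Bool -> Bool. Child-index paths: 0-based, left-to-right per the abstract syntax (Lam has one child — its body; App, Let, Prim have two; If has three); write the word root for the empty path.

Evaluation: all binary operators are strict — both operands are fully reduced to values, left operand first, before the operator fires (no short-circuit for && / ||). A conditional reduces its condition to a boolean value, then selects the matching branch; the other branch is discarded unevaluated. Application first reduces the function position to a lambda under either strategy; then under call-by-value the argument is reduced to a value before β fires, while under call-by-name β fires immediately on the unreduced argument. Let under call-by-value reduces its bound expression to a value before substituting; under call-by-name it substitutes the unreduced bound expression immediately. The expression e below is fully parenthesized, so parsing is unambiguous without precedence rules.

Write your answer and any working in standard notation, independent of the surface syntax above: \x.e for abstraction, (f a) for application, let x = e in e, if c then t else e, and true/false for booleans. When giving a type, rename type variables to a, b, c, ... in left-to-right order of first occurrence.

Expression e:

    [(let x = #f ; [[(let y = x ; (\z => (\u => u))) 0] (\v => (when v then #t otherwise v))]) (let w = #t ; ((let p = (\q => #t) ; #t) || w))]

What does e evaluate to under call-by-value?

Answer: true

Working:
step 0: ((let x = false in (((let y = x in (\z.(\u.u))) 0) (\v.(if v then true else v)))) (let w = true in ((let p = (\q.true) in true) || w)))
step 1: [let@0] ((((let y = false in (\z.(\u.u))) 0) (\v.(if v then true else v))) (let w = true in ((let p = (\q.true) in true) || w)))
step 2: [let@0.0.0] ((((\z.(\u.u)) 0) (\v.(if v then true else v))) (let w = true in ((let p = (\q.true) in true) || w)))
step 3: [beta@0.0] (((\u.u) (\v.(if v then true else v))) (let w = true in ((let p = (\q.true) in true) || w)))
step 4: [beta@0] ((\v.(if v then true else v)) (let w = true in ((let p = (\q.true) in true) || w)))
step 5: [let@1] ((\v.(if v then true else v)) ((let p = (\q.true) in true) || true))
step 6: [let@1.0] ((\v.(if v then true else v)) (true || true))
step 7: [delta@1] ((\v.(if v then true else v)) true)
step 8: [beta@root] (if true then true else true)
step 9: [if@root] true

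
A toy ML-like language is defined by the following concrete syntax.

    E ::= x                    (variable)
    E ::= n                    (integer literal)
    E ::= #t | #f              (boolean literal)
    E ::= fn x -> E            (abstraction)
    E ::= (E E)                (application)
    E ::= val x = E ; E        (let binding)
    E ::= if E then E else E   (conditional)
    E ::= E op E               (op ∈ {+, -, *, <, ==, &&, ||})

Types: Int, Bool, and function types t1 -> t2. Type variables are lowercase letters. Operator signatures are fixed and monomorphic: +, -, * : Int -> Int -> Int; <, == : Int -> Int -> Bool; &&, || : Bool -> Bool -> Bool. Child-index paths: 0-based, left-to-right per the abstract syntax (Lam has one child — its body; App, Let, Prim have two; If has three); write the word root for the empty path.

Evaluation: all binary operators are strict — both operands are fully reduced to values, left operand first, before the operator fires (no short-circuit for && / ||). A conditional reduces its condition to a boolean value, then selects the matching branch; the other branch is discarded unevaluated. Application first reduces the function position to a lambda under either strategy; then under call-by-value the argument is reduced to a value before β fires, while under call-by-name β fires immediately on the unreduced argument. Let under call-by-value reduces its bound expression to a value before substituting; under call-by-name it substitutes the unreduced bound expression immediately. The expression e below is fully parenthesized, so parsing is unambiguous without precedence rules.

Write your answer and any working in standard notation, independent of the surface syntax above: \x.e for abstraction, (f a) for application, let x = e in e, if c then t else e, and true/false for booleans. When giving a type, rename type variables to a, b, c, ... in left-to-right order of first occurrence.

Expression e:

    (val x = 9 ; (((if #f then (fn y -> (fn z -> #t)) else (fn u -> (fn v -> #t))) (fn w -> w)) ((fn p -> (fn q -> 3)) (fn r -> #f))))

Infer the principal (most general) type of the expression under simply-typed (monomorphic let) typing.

Answer: Bool

Working:
let x : Int
  unify Bool ~ Bool
\z._ : b -> Bool
\y._ : a -> b -> Bool
\v._ : d -> Bool
\u._ : c -> d -> Bool
  unify a -> b -> Bool ~ c -> d -> Bool
  unify a ~ c
  unify b -> Bool ~ d -> Bool
  unify b ~ d
  unify Bool ~ Bool
w : e
\w._ : e -> e
  unify c -> d -> Bool ~ (e -> e) -> f
  unify c ~ e -> e
  unify d -> Bool ~ f
_ _ : d -> Bool
\q._ : h -> Int
\p._ : g -> h -> Int
\r._ : i -> Bool
  unify g -> h -> Int ~ (i -> Bool) -> j
  unify g ~ i -> Bool
  unify h -> Int ~ j
_ _ : h -> Int
  unify d -> Bool ~ (h -> Int) -> k
  unify d ~ h -> Int
  unify Bool ~ k
_ _ : Bool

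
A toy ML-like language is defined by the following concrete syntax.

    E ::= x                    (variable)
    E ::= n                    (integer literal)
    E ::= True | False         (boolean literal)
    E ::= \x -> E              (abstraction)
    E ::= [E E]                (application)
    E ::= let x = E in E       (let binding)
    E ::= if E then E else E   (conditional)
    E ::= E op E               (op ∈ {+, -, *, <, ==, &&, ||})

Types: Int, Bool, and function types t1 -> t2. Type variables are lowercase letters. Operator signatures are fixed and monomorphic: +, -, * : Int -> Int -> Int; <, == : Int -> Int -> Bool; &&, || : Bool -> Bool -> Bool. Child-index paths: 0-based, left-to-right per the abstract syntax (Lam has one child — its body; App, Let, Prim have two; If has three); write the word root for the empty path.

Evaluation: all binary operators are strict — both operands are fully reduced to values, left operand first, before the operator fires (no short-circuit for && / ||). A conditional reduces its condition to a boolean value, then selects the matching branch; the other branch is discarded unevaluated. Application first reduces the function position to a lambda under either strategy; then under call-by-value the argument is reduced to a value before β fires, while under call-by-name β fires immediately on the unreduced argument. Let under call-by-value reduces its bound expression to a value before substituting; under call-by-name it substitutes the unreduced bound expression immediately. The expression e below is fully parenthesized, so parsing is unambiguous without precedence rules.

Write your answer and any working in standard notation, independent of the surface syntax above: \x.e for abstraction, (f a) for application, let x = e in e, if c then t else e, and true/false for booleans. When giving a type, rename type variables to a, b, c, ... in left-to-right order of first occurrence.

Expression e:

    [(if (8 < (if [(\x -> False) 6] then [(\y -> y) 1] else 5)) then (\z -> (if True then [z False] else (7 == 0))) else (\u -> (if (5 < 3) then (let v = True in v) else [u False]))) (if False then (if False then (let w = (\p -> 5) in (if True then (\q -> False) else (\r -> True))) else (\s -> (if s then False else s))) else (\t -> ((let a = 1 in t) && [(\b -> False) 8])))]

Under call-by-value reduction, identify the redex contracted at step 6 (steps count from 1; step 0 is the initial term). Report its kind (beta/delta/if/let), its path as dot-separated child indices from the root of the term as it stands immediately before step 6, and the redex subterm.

Answer: beta at root : ((\u.(if (5 < 3) then (let v = true in v) else (u false))) (\t.((let a = 1 in t) && ((\b.false) 8))))

Working:
step 0: ((if (8 < (if ((\x.false) 6) then ((\y.y) 1) else 5)) then (\z.(if true then (z false) else (7 == 0))) else (\u.(if (5 < 3) then (let v = true in v) else (u false)))) (if false then (if false then (let w = (\p.5) in (if true then (\q.false) else (\r.true))) else (\s.(if s then false else s))) else (\t.((let a = 1 in t) && ((\b.false) 8)))))
step 1: [beta@0.0.1.0] ((if (8 < (if false then ((\y.y) 1) else 5)) then (\z.(if true then (z false) else (7 == 0))) else (\u.(if (5 < 3) then (let v = true in v) else (u false)))) (if false then (if false then (let w = (\p.5) in (if true then (\q.false) else (\r.true))) else (\s.(if s then false else s))) else (\t.((let a = 1 in t) && ((\b.false) 8)))))
step 2: [if@0.0.1] ((if (8 < 5) then (\z.(if true then (z false) else (7 == 0))) else (\u.(if (5 < 3) then (let v = true in v) else (u false)))) (if false then (if false then (let w = (\p.5) in (if true then (\q.false) else (\r.true))) else (\s.(if s then false else s))) else (\t.((let a = 1 in t) && ((\b.false) 8)))))
step 3: [delta@0.0] ((if false then (\z.(if true then (z false) else (7 == 0))) else (\u.(if (5 < 3) then (let v = true in v) else (u false)))) (if false then (if false then (let w = (\p.5) in (if true then (\q.false) else (\r.true))) else (\s.(if s then false else s))) else (\t.((let a = 1 in t) && ((\b.false) 8)))))
step 4: [if@0] ((\u.(if (5 < 3) then (let v = true in v) else (u false))) (if false then (if false then (let w = (\p.5) in (if true then (\q.false) else (\r.true))) else (\s.(if s then false else s))) else (\t.((let a = 1 in t) && ((\b.false) 8)))))
step 5: [if@1] ((\u.(if (5 < 3) then (let v = true in v) else (u false))) (\t.((let a = 1 in t) && ((\b.false) 8))))
step 6: [beta@root] (if (5 < 3) then (let v = true in v) else ((\t.((let a = 1 in t) && ((\b.false) 8))) false))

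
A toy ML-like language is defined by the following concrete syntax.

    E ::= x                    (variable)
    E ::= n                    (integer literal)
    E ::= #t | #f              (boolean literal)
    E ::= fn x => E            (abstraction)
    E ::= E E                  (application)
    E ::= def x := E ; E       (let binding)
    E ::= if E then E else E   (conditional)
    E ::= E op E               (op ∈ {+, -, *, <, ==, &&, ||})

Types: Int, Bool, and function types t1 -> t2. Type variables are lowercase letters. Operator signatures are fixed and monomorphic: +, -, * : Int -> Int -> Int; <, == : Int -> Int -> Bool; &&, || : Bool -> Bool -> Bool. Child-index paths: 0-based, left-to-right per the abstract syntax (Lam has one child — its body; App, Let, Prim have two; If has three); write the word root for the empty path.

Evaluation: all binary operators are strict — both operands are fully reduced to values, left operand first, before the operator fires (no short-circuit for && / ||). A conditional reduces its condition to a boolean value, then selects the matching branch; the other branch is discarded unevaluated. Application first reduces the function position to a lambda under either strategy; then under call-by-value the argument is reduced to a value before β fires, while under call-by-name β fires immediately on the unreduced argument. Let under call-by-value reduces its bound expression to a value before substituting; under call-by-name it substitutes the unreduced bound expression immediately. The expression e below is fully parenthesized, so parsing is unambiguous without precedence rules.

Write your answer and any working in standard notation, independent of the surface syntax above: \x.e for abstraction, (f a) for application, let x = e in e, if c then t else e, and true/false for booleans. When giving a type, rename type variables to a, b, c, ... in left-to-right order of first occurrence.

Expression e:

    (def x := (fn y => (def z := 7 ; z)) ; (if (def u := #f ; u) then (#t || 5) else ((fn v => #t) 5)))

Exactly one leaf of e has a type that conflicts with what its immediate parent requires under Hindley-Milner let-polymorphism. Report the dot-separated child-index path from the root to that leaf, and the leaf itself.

Answer: 1.1.1 : 5

Working:
let z : Int
z : Int
\y._ : a -> Int
let x : forall. a -> Int
let u : Bool
u : Bool
  unify Bool ~ Bool
  unify Bool ~ Bool
  unify Int ~ Bool
  FAIL: mismatch Int ~ Bool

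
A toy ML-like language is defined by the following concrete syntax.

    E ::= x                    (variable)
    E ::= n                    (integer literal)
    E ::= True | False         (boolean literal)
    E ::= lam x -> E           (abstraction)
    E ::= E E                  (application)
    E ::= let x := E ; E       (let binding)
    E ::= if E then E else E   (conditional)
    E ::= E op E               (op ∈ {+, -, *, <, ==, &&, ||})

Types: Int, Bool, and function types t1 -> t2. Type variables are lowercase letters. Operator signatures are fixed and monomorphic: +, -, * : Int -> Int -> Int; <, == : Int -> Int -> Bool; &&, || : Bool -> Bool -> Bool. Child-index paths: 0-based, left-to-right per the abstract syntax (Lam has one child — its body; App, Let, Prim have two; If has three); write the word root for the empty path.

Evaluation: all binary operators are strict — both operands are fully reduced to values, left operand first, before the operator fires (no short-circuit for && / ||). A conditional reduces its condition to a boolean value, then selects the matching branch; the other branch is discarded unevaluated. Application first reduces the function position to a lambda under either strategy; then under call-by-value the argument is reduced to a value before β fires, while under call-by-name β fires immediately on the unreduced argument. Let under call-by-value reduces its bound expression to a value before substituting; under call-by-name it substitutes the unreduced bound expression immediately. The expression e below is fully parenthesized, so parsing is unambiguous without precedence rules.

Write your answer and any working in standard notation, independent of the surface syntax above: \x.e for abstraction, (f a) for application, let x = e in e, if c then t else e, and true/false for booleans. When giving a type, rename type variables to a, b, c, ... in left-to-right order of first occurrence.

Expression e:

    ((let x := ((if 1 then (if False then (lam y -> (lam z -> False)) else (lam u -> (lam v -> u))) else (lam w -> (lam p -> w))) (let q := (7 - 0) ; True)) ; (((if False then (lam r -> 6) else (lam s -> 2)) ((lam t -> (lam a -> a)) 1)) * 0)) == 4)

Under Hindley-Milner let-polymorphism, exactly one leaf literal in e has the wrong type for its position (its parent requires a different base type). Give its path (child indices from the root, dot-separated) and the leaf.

Answer: 0.0.0.0 : 1

Trace:
  unify Int ~ Bool
  FAIL: mismatch Int ~ Bool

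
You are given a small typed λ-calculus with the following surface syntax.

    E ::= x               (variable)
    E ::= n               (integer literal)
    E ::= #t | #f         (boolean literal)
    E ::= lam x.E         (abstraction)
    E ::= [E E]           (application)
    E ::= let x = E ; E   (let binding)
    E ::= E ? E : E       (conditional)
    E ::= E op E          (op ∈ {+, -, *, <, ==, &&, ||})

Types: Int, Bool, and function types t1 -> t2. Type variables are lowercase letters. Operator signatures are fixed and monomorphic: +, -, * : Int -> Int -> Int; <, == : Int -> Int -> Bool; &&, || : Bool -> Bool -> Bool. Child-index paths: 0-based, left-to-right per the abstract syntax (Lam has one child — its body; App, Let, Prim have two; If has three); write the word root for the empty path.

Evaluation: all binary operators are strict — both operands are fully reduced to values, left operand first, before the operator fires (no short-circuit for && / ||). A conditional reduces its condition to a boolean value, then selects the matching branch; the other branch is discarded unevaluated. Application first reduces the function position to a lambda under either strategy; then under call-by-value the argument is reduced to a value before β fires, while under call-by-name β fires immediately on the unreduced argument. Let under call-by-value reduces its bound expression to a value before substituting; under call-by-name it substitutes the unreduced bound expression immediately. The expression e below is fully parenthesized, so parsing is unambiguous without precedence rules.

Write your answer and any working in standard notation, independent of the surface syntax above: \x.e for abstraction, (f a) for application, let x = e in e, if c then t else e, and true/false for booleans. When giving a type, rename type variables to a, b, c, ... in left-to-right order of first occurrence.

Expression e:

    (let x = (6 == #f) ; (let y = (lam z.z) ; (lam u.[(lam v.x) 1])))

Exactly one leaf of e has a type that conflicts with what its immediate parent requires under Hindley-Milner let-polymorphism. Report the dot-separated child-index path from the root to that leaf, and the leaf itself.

Answer: 0.1 : false

Working:
  unify Int ~ Int
  unify Bool ~ Int
  FAIL: mismatch Bool ~ Int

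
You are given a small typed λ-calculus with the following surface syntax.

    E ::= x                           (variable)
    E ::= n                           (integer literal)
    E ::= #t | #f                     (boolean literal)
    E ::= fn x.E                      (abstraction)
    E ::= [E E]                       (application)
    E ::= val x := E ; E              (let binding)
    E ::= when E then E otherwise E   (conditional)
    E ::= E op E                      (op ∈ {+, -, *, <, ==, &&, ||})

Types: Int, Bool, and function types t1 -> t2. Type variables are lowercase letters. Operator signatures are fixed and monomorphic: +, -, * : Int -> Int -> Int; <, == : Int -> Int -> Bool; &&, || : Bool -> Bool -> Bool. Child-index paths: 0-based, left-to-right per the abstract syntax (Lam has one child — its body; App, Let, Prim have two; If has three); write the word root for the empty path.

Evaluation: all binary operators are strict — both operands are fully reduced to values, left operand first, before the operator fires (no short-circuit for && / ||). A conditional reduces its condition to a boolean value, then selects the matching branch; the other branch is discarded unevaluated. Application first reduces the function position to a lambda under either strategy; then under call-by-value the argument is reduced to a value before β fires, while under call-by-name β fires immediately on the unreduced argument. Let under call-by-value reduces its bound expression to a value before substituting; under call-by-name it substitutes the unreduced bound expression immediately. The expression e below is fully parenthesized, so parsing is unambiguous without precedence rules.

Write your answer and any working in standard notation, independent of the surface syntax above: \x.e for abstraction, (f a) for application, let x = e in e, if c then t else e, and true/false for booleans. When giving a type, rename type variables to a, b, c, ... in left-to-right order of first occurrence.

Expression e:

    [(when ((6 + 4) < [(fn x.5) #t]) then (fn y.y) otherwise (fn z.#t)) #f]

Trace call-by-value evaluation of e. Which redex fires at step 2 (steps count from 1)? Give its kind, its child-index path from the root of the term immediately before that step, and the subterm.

Working:
step 0: ((if ((6 + 4) < ((\x.5) true)) then (\y.y) else (\z.true)) false)
step 1: [delta@0.0.0] ((if (10 < ((\x.5) true)) then (\y.y) else (\z.true)) false)
step 2: [beta@0.0.1] ((if (10 < 5) then (\y.y) else (\z.true)) false)

Answer: beta at 0.0.1 : ((\x.5) true)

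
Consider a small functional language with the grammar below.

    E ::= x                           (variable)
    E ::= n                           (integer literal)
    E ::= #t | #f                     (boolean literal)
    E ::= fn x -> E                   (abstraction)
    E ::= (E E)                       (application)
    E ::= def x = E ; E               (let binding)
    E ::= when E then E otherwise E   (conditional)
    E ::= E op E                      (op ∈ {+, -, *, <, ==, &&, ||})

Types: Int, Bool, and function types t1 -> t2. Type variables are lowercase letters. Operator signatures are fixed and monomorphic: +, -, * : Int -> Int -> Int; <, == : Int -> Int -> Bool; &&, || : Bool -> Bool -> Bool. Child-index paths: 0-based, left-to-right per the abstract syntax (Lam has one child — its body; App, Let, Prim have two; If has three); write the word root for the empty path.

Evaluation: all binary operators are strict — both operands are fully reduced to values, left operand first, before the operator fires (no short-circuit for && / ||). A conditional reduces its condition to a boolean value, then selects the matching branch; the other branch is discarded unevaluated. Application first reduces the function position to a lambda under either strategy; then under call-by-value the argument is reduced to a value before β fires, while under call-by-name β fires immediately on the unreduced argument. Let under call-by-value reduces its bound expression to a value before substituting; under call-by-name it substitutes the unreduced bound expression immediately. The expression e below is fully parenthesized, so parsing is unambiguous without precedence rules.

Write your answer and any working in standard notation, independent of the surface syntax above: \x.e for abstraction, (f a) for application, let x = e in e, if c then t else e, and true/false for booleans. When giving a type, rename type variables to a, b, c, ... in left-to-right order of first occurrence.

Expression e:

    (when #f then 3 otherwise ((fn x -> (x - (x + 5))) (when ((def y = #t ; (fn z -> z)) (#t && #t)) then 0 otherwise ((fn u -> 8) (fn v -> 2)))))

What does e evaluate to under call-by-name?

Derivation:
step 0: (if false then 3 else ((\x.(x - (x + 5))) (if ((let y = true in (\z.z)) (true && true)) then 0 else ((\u.8) (\v.2)))))
step 1: [if@root] ((\x.(x - (x + 5))) (if ((let y = true in (\z.z)) (true && true)) then 0 else ((\u.8) (\v.2))))
step 2: [beta@root] ((if ((let y = true in (\z.z)) (true && true)) then 0 else ((\u.8) (\v.2))) - ((if ((let y = true in (\z.z)) (true && true)) then 0 else ((\u.8) (\v.2))) + 5))
step 3: [let@0.0.0] ((if ((\z.z) (true && true)) then 0 else ((\u.8) (\v.2))) - ((if ((let y = true in (\z.z)) (true && true)) then 0 else ((\u.8) (\v.2))) + 5))
step 4: [beta@0.0] ((if (true && true) then 0 else ((\u.8) (\v.2))) - ((if ((let y = true in (\z.z)) (true && true)) then 0 else ((\u.8) (\v.2))) + 5))
step 5: [delta@0.0] ((if true then 0 else ((\u.8) (\v.2))) - ((if ((let y = true in (\z.z)) (true && true)) then 0 else ((\u.8) (\v.2))) + 5))
step 6: [if@0] (0 - ((if ((let y = true in (\z.z)) (true && true)) then 0 else ((\u.8) (\v.2))) + 5))
step 7: [let@1.0.0.0] (0 - ((if ((\z.z) (true && true)) then 0 else ((\u.8) (\v.2))) + 5))
step 8: [beta@1.0.0] (0 - ((if (true && true) then 0 else ((\u.8) (\v.2))) + 5))
step 9: [delta@1.0.0] (0 - ((if true then 0 else ((\u.8) (\v.2))) + 5))
step 10: [if@1.0] (0 - (0 + 5))
step 11: [delta@1] (0 - 5)
step 12: [delta@root] -5

Answer: -5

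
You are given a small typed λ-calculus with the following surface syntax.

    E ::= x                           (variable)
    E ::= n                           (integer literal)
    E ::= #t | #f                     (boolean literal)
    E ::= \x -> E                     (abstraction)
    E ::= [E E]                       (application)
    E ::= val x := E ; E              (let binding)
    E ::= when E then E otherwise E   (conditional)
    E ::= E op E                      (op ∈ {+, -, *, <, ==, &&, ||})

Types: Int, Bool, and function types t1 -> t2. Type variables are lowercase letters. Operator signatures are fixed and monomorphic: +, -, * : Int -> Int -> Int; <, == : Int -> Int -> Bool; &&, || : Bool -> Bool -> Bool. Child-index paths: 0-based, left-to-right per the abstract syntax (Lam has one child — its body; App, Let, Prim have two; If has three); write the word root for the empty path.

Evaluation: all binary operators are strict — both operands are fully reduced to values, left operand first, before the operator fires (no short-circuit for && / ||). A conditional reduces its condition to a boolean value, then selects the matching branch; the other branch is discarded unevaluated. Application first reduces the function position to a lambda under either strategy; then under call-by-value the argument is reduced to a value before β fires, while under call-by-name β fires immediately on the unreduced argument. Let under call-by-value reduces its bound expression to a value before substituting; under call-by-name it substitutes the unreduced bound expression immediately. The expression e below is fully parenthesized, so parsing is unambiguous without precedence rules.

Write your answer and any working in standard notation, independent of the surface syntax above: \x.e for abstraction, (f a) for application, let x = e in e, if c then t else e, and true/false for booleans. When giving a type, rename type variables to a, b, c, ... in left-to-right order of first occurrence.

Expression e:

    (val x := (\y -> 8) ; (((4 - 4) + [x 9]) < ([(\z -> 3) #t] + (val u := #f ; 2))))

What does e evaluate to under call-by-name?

Derivation:
step 0: (let x = (\y.8) in (((4 - 4) + (x 9)) < (((\z.3) true) + (let u = false in 2))))
step 1: [let@root] (((4 - 4) + ((\y.8) 9)) < (((\z.3) true) + (let u = false in 2)))
step 2: [delta@0.0] ((0 + ((\y.8) 9)) < (((\z.3) true) + (let u = false in 2)))
step 3: [beta@0.1] ((0 + 8) < (((\z.3) true) + (let u = false in 2)))
step 4: [delta@0] (8 < (((\z.3) true) + (let u = false in 2)))
step 5: [beta@1.0] (8 < (3 + (let u = false in 2)))
step 6: [let@1.1] (8 < (3 + 2))
step 7: [delta@1] (8 < 5)
step 8: [delta@root] false

Answer: false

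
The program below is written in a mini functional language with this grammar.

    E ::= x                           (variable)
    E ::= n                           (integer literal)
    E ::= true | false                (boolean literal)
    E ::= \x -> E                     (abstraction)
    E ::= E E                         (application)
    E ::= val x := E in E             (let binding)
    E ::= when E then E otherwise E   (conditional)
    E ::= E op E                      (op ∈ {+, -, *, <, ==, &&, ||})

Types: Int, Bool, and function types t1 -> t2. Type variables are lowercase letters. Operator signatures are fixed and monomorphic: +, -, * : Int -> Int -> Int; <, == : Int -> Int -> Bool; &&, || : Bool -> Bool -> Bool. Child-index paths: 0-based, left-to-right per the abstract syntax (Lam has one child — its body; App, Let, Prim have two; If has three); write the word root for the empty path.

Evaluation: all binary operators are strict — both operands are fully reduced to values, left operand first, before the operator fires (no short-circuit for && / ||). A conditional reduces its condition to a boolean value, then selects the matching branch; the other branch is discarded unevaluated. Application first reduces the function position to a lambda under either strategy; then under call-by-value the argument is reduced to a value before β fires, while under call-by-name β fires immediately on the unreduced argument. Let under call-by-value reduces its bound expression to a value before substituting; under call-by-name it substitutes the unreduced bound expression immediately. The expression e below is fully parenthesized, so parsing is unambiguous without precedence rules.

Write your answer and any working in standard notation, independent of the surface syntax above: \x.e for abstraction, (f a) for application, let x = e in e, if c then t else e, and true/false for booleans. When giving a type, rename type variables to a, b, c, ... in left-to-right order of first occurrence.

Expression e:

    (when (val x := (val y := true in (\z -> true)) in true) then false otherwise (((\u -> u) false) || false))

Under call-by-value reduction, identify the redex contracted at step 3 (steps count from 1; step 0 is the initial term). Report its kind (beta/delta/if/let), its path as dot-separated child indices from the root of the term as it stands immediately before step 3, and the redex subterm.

Answer: if at root : (if true then false else (((\u.u) false) || false))

Trace:
step 0: (if (let x = (let y = true in (\z.true)) in true) then false else (((\u.u) false) || false))
step 1: [let@0.0] (if (let x = (\z.true) in true) then false else (((\u.u) false) || false))
step 2: [let@0] (if true then false else (((\u.u) false) || false))
step 3: [if@root] false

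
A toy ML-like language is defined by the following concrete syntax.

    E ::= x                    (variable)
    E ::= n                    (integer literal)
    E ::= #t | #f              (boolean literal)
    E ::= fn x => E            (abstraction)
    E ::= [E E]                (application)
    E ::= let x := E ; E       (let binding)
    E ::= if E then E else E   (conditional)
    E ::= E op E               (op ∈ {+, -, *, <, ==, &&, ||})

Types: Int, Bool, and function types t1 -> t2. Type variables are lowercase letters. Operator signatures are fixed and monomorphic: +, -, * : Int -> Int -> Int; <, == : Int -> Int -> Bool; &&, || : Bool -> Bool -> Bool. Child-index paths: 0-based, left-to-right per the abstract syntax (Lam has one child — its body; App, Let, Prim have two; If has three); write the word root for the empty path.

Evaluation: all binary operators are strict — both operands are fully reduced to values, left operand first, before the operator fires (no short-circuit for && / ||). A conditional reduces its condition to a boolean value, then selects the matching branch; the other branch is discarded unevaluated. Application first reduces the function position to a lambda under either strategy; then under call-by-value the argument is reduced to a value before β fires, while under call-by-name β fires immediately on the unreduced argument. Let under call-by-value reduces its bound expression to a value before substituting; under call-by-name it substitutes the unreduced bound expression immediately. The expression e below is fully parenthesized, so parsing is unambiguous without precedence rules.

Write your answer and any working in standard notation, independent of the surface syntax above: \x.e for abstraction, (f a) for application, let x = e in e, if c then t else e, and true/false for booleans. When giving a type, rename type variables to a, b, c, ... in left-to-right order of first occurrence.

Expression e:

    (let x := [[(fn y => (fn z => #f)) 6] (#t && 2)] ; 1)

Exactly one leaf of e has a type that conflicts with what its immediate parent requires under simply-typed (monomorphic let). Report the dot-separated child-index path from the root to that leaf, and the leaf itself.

Trace:
\z._ : b -> Bool
\y._ : a -> b -> Bool
  unify a -> b -> Bool ~ Int -> c
  unify a ~ Int
  unify b -> Bool ~ c
_ _ : b -> Bool
  unify Bool ~ Bool
  unify Int ~ Bool
  FAIL: mismatch Int ~ Bool

Answer: 0.1.1 : 2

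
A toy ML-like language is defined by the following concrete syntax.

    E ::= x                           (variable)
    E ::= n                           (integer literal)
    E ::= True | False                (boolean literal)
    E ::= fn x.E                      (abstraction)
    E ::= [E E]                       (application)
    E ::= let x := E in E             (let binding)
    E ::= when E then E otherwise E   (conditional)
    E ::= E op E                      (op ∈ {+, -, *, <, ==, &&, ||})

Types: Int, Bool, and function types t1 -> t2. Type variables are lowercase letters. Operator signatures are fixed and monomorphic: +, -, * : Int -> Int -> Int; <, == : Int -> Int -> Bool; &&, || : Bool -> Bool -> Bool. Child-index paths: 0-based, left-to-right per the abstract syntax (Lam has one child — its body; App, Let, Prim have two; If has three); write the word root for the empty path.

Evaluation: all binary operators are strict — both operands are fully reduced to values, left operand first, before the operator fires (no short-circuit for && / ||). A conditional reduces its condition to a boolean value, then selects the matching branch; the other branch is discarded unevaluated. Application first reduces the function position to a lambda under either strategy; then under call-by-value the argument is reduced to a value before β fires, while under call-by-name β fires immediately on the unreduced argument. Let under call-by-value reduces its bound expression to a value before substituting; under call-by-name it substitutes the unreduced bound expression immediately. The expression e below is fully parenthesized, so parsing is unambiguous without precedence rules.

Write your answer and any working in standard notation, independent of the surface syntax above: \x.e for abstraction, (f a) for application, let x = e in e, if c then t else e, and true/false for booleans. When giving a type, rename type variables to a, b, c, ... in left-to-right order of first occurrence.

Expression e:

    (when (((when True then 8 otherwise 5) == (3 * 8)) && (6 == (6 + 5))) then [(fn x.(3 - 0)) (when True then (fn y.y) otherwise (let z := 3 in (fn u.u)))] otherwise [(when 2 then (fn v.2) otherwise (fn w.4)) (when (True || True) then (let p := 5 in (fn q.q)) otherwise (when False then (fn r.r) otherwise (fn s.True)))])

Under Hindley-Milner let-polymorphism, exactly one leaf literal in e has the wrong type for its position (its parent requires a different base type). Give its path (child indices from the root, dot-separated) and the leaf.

Answer: 2.0.0 : 2

Trace:
  unify Bool ~ Bool
  unify Int ~ Int
  unify Int ~ Int
  unify Int ~ Int
  unify Int ~ Int
  unify Int ~ Int
  unify Bool ~ Bool
  unify Int ~ Int
  unify Int ~ Int
  unify Int ~ Int
  unify Int ~ Int
  unify Bool ~ Bool
  unify Bool ~ Bool
  unify Int ~ Int
  unify Int ~ Int
\x._ : a -> Int
  unify Bool ~ Bool
y : b
\y._ : b -> b
let z : Int
u : c
\u._ : c -> c
  unify b -> b ~ c -> c
  unify b ~ c
  unify c ~ c
  unify a -> Int ~ (c -> c) -> d
  unify a ~ c -> c
  unify Int ~ d
_ _ : Int
  unify Int ~ Bool
  FAIL: mismatch Int ~ Bool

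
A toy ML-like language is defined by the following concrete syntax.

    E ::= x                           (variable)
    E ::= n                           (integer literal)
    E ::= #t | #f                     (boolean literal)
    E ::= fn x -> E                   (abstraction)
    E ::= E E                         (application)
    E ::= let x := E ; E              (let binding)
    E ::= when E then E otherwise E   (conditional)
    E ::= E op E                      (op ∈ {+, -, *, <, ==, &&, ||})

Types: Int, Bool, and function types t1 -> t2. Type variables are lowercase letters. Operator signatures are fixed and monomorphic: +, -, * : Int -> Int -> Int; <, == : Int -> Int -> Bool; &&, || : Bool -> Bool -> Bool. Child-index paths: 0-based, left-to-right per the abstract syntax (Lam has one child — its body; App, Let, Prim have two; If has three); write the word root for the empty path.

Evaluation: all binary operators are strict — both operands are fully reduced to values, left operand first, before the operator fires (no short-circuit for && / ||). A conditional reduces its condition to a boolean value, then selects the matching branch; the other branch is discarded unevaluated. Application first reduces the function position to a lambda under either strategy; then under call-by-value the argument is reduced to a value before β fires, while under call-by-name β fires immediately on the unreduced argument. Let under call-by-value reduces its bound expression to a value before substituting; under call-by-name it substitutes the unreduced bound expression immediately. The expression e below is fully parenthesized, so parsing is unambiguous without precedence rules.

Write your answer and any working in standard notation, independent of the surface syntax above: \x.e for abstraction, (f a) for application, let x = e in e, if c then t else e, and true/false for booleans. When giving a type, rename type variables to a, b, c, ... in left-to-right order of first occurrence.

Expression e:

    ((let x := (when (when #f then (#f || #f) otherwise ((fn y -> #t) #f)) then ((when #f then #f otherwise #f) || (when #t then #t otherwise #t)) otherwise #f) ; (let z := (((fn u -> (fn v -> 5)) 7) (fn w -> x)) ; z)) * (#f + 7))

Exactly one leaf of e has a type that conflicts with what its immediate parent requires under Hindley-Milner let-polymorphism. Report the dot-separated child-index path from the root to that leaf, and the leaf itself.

Derivation:
  unify Bool ~ Bool
  unify Bool ~ Bool
  unify Bool ~ Bool
\y._ : a -> Bool
  unify a -> Bool ~ Bool -> b
  unify a ~ Bool
  unify Bool ~ b
_ _ : Bool
  unify Bool ~ Bool
  unify Bool ~ Bool
  unify Bool ~ Bool
  unify Bool ~ Bool
  unify Bool ~ Bool
  unify Bool ~ Bool
  unify Bool ~ Bool
  unify Bool ~ Bool
  unify Bool ~ Bool
let x : Bool
\v._ : d -> Int
\u._ : c -> d -> Int
  unify c -> d -> Int ~ Int -> e
  unify c ~ Int
  unify d -> Int ~ e
_ _ : d -> Int
x : Bool
\w._ : f -> Bool
  unify d -> Int ~ (f -> Bool) -> g
  unify d ~ f -> Bool
  unify Int ~ g
_ _ : Int
let z : Int
z : Int
  unify Int ~ Int
  unify Bool ~ Int
  FAIL: mismatch Bool ~ Int

Answer: 1.0 : false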